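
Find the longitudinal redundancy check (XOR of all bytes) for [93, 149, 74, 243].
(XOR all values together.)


XOR chain: 93 ^ 149 ^ 74 ^ 243 = 113

113


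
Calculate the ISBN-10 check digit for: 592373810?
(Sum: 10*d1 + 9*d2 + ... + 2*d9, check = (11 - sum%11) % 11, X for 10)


Weighted sum: 260
260 mod 11 = 7

Check digit: 4


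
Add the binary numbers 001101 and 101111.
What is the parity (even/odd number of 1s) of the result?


001101 = 13
101111 = 47
Sum = 60 = 111100
1s count = 4

even parity (4 ones in 111100)


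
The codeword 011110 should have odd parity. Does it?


Number of 1s: 4

No, parity error (4 ones)


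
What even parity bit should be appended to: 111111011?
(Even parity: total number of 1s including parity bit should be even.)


Number of 1s in data: 8
Parity bit: 0

0


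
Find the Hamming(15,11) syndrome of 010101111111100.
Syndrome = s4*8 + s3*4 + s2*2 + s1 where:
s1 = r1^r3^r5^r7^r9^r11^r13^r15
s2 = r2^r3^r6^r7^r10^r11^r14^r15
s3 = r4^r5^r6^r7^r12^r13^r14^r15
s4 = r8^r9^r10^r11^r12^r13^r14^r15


s1=0, s2=1, s3=1, s4=0

Syndrome = 6 (error at position 6)


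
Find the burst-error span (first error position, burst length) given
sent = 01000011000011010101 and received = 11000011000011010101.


XOR: 10000000000000000000

Burst at position 0, length 1


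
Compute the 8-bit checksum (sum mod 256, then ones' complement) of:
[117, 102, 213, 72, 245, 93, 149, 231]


Sum = 1222 mod 256 = 198
Complement = 57

57


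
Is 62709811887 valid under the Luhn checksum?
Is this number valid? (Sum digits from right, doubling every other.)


Luhn sum = 58
58 mod 10 = 8

Invalid (Luhn sum mod 10 = 8)


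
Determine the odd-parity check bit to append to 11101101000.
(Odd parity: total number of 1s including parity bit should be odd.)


Number of 1s in data: 6
Parity bit: 1

1


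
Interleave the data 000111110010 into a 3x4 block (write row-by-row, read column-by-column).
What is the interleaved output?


Matrix:
  0001
  1111
  0010
Read columns: 010010011110

010010011110


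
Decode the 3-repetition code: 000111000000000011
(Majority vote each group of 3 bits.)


Groups: 000, 111, 000, 000, 000, 011
Majority votes: 010001

010001


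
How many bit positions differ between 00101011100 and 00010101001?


XOR: 00111110101
Count of 1s: 7

7


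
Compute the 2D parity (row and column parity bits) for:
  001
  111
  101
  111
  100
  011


Row parities: 110110
Column parities: 011

Row P: 110110, Col P: 011, Corner: 0


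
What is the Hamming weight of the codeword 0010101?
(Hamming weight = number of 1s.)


Counting 1s in 0010101

3


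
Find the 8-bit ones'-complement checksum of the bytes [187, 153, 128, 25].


Sum = 493 mod 256 = 237
Complement = 18

18


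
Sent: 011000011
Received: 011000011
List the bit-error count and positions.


XOR: 000000000

0 errors (received matches sent)


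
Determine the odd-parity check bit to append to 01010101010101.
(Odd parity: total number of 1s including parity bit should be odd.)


Number of 1s in data: 7
Parity bit: 0

0


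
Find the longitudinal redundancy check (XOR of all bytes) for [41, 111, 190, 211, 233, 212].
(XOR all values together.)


XOR chain: 41 ^ 111 ^ 190 ^ 211 ^ 233 ^ 212 = 22

22


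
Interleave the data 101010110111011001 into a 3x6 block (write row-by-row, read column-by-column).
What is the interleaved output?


Matrix:
  101010
  110111
  011001
Read columns: 110011101010110011

110011101010110011


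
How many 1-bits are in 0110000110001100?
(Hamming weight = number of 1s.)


Counting 1s in 0110000110001100

6


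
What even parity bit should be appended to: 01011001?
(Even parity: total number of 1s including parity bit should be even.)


Number of 1s in data: 4
Parity bit: 0

0


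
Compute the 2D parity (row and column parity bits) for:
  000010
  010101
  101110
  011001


Row parities: 1101
Column parities: 100000

Row P: 1101, Col P: 100000, Corner: 1


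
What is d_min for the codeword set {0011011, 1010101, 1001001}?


Comparing all pairs, minimum distance: 3
Can detect 2 errors, correct 1 errors

3


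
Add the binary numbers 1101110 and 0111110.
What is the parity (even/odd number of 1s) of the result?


1101110 = 110
0111110 = 62
Sum = 172 = 10101100
1s count = 4

even parity (4 ones in 10101100)


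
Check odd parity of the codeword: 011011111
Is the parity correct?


Number of 1s: 7

Yes, parity is correct (7 ones)


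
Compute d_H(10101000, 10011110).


XOR: 00110110
Count of 1s: 4

4


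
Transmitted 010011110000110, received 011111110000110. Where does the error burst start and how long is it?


XOR: 001100000000000

Burst at position 2, length 2


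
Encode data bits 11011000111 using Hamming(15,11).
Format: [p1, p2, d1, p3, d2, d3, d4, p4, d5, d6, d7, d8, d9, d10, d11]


Parity bits: p1=0, p2=0, p3=1, p4=0

001110101000111


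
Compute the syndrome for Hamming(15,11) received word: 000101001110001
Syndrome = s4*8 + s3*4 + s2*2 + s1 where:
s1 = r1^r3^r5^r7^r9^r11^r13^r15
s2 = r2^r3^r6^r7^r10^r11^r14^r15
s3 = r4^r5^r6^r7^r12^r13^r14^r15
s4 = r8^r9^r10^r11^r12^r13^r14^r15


s1=1, s2=0, s3=1, s4=0

Syndrome = 5 (error at position 5)


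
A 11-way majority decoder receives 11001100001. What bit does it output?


Ones: 5 out of 11
Threshold: 6

0 (5/11 voted 1)


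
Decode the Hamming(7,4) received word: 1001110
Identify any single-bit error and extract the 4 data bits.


Syndrome = 6: error at position 6

Data: 0100 (corrected bit 6)


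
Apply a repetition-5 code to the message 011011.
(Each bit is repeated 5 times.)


Each bit -> 5 copies

000001111111111000001111111111


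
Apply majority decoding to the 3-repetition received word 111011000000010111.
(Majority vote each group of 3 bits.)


Groups: 111, 011, 000, 000, 010, 111
Majority votes: 110001

110001


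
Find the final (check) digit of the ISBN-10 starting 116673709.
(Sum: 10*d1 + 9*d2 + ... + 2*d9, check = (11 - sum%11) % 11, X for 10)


Weighted sum: 212
212 mod 11 = 3

Check digit: 8


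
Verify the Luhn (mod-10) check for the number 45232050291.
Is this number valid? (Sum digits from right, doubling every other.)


Luhn sum = 32
32 mod 10 = 2

Invalid (Luhn sum mod 10 = 2)


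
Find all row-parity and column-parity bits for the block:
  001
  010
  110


Row parities: 110
Column parities: 101

Row P: 110, Col P: 101, Corner: 0


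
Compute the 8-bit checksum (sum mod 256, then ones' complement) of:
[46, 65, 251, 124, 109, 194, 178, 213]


Sum = 1180 mod 256 = 156
Complement = 99

99


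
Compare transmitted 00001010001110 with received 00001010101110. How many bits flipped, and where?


XOR: 00000000100000

1 error(s) at position(s): 8


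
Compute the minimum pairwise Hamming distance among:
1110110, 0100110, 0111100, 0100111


Comparing all pairs, minimum distance: 1
Can detect 0 errors, correct 0 errors

1


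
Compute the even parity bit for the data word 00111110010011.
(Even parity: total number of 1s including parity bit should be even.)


Number of 1s in data: 8
Parity bit: 0

0


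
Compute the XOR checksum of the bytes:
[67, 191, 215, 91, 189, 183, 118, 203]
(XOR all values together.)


XOR chain: 67 ^ 191 ^ 215 ^ 91 ^ 189 ^ 183 ^ 118 ^ 203 = 199

199


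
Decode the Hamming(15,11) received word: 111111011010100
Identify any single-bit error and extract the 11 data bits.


Syndrome = 0: no error detected

Data: 11101010100 (no errors)


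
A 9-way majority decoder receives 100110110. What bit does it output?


Ones: 5 out of 9
Threshold: 5

1 (5/9 voted 1)


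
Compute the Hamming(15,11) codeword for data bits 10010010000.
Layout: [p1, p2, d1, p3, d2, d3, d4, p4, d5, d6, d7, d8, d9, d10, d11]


Parity bits: p1=1, p2=1, p3=1, p4=1

111100110010000


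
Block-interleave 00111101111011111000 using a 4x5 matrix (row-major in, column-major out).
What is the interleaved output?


Matrix:
  00111
  10111
  10111
  11000
Read columns: 01110001111011101110

01110001111011101110


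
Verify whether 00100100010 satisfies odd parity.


Number of 1s: 3

Yes, parity is correct (3 ones)


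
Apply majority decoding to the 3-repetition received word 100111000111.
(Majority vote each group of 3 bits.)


Groups: 100, 111, 000, 111
Majority votes: 0101

0101


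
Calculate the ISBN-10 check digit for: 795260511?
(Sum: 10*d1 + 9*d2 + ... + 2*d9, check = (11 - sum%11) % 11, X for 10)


Weighted sum: 266
266 mod 11 = 2

Check digit: 9


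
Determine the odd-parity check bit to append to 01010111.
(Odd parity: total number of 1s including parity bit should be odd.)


Number of 1s in data: 5
Parity bit: 0

0


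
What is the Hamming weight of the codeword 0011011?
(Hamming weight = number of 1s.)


Counting 1s in 0011011

4


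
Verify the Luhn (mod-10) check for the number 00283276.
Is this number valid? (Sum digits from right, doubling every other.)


Luhn sum = 31
31 mod 10 = 1

Invalid (Luhn sum mod 10 = 1)


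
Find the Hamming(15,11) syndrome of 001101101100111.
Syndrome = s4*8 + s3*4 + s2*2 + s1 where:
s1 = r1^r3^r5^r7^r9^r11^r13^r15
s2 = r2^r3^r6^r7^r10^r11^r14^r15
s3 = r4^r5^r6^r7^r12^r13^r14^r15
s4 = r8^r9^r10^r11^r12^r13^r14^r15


s1=1, s2=0, s3=0, s4=1

Syndrome = 9 (error at position 9)


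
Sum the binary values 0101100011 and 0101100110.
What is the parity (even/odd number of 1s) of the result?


0101100011 = 355
0101100110 = 358
Sum = 713 = 1011001001
1s count = 5

odd parity (5 ones in 1011001001)


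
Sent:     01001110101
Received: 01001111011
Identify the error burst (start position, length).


XOR: 00000001110

Burst at position 7, length 3


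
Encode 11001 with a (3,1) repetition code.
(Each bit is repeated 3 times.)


Each bit -> 3 copies

111111000000111


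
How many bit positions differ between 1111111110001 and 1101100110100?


XOR: 0010011000101
Count of 1s: 5

5


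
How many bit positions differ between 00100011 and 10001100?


XOR: 10101111
Count of 1s: 6

6


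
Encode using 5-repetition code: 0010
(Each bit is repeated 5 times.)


Each bit -> 5 copies

00000000001111100000


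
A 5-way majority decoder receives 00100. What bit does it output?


Ones: 1 out of 5
Threshold: 3

0 (1/5 voted 1)


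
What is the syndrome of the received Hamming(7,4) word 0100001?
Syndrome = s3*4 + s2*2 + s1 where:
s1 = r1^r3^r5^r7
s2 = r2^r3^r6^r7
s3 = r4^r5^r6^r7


s1=1, s2=0, s3=1

Syndrome = 5 (error at position 5)


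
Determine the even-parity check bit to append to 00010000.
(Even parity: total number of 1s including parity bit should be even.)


Number of 1s in data: 1
Parity bit: 1

1


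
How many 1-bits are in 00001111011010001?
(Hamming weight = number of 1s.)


Counting 1s in 00001111011010001

8


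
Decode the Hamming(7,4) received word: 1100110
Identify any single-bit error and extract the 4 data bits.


Syndrome = 0: no error detected

Data: 0110 (no errors)


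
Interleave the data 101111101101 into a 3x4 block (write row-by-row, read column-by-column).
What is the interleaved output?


Matrix:
  1011
  1110
  1101
Read columns: 111011110101

111011110101


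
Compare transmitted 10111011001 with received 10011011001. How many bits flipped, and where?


XOR: 00100000000

1 error(s) at position(s): 2


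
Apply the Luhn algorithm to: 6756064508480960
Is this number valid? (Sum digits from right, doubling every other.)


Luhn sum = 72
72 mod 10 = 2

Invalid (Luhn sum mod 10 = 2)


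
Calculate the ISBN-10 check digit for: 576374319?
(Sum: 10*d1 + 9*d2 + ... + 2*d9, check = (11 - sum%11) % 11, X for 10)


Weighted sum: 277
277 mod 11 = 2

Check digit: 9


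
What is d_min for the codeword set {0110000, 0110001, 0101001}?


Comparing all pairs, minimum distance: 1
Can detect 0 errors, correct 0 errors

1


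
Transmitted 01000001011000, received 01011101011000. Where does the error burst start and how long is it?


XOR: 00011100000000

Burst at position 3, length 3


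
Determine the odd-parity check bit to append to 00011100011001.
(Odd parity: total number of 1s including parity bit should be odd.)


Number of 1s in data: 6
Parity bit: 1

1


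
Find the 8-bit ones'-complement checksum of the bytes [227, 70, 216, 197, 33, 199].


Sum = 942 mod 256 = 174
Complement = 81

81


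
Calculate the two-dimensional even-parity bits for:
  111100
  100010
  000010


Row parities: 001
Column parities: 011100

Row P: 001, Col P: 011100, Corner: 1


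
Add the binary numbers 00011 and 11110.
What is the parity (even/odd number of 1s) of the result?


00011 = 3
11110 = 30
Sum = 33 = 100001
1s count = 2

even parity (2 ones in 100001)


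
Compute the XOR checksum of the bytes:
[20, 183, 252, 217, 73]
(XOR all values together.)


XOR chain: 20 ^ 183 ^ 252 ^ 217 ^ 73 = 207

207


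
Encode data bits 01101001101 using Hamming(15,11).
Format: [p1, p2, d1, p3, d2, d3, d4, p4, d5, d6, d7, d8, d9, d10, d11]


Parity bits: p1=0, p2=0, p3=1, p4=0

000111001001101


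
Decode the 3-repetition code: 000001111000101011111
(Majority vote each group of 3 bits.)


Groups: 000, 001, 111, 000, 101, 011, 111
Majority votes: 0010111

0010111


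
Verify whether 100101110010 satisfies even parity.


Number of 1s: 6

Yes, parity is correct (6 ones)


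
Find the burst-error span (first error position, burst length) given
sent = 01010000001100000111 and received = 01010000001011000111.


XOR: 00000000000111000000

Burst at position 11, length 3


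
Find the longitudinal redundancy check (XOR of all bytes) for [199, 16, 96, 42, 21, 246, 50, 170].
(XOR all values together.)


XOR chain: 199 ^ 16 ^ 96 ^ 42 ^ 21 ^ 246 ^ 50 ^ 170 = 230

230


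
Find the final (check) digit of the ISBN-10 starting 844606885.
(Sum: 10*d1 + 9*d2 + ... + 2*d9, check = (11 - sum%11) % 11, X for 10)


Weighted sum: 286
286 mod 11 = 0

Check digit: 0


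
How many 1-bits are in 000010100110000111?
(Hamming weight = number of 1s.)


Counting 1s in 000010100110000111

7


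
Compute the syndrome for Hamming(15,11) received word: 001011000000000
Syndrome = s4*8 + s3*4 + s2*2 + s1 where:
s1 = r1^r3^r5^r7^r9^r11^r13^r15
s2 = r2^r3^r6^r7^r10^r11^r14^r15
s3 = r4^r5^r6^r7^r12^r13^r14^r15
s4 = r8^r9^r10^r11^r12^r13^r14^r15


s1=0, s2=0, s3=0, s4=0

Syndrome = 0 (no error)


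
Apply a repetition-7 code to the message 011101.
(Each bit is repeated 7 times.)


Each bit -> 7 copies

000000011111111111111111111100000001111111


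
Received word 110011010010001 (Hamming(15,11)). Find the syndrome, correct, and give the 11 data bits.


Syndrome = 12: error at position 12

Data: 01100011001 (corrected bit 12)


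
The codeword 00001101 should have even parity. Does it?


Number of 1s: 3

No, parity error (3 ones)


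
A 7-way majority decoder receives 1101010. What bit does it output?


Ones: 4 out of 7
Threshold: 4

1 (4/7 voted 1)


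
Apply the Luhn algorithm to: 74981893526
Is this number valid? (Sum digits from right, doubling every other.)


Luhn sum = 69
69 mod 10 = 9

Invalid (Luhn sum mod 10 = 9)


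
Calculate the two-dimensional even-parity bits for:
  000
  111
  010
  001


Row parities: 0111
Column parities: 100

Row P: 0111, Col P: 100, Corner: 1


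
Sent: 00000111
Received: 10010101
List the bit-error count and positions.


XOR: 10010010

3 error(s) at position(s): 0, 3, 6


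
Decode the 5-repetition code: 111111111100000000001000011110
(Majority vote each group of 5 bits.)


Groups: 11111, 11111, 00000, 00000, 10000, 11110
Majority votes: 110001

110001


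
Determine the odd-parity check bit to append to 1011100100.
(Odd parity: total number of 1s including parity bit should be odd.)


Number of 1s in data: 5
Parity bit: 0

0


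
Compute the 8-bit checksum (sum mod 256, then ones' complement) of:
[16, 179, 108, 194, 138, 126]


Sum = 761 mod 256 = 249
Complement = 6

6


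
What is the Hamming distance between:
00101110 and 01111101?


XOR: 01010011
Count of 1s: 4

4


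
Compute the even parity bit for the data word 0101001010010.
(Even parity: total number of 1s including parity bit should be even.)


Number of 1s in data: 5
Parity bit: 1

1


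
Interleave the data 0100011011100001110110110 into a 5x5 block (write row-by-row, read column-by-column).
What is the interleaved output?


Matrix:
  01000
  11011
  10000
  11101
  10110
Read columns: 0111111010000110100101010

0111111010000110100101010


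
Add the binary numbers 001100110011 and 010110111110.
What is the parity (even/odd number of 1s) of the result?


001100110011 = 819
010110111110 = 1470
Sum = 2289 = 100011110001
1s count = 6

even parity (6 ones in 100011110001)


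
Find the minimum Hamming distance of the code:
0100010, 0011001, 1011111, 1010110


Comparing all pairs, minimum distance: 2
Can detect 1 errors, correct 0 errors

2


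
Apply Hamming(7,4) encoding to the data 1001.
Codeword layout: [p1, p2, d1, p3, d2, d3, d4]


Parity bits: p1=0, p2=0, p3=1

0011001


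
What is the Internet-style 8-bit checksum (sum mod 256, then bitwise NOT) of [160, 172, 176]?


Sum = 508 mod 256 = 252
Complement = 3

3


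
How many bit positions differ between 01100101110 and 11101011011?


XOR: 10001110101
Count of 1s: 6

6


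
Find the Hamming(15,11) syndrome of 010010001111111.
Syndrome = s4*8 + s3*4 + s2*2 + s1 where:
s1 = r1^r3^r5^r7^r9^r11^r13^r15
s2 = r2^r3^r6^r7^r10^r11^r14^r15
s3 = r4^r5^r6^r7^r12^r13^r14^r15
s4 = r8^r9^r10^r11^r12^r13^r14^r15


s1=1, s2=1, s3=1, s4=1

Syndrome = 15 (error at position 15)


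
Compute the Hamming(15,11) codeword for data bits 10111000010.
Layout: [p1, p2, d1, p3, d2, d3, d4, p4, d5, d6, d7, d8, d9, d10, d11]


Parity bits: p1=1, p2=0, p3=1, p4=0

101101101000010


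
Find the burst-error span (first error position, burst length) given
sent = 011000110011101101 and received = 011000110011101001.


XOR: 000000000000000100

Burst at position 15, length 1


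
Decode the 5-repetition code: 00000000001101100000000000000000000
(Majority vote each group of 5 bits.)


Groups: 00000, 00000, 11011, 00000, 00000, 00000, 00000
Majority votes: 0010000

0010000


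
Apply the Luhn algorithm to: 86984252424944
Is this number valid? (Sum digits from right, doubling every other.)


Luhn sum = 82
82 mod 10 = 2

Invalid (Luhn sum mod 10 = 2)


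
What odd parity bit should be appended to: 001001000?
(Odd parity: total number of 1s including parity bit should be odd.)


Number of 1s in data: 2
Parity bit: 1

1


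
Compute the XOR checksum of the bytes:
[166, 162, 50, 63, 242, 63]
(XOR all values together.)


XOR chain: 166 ^ 162 ^ 50 ^ 63 ^ 242 ^ 63 = 196

196


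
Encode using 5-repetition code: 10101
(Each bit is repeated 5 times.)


Each bit -> 5 copies

1111100000111110000011111


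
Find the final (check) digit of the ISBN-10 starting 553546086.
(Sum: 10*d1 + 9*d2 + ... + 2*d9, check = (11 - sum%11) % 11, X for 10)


Weighted sum: 244
244 mod 11 = 2

Check digit: 9


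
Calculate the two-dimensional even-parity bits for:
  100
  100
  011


Row parities: 110
Column parities: 011

Row P: 110, Col P: 011, Corner: 0


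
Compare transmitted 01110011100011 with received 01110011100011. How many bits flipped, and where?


XOR: 00000000000000

0 errors (received matches sent)


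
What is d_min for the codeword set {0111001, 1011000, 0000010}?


Comparing all pairs, minimum distance: 3
Can detect 2 errors, correct 1 errors

3


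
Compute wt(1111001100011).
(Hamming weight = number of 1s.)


Counting 1s in 1111001100011

8


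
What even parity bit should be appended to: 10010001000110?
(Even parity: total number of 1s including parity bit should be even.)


Number of 1s in data: 5
Parity bit: 1

1


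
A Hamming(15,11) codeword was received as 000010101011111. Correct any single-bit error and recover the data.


Syndrome = 0: no error detected

Data: 01011011111 (no errors)


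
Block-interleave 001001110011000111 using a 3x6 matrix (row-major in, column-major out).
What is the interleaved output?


Matrix:
  001001
  110011
  000111
Read columns: 010010100001011111

010010100001011111


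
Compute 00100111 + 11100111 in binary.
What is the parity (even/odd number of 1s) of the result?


00100111 = 39
11100111 = 231
Sum = 270 = 100001110
1s count = 4

even parity (4 ones in 100001110)


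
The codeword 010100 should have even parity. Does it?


Number of 1s: 2

Yes, parity is correct (2 ones)


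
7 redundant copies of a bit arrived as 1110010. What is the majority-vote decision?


Ones: 4 out of 7
Threshold: 4

1 (4/7 voted 1)


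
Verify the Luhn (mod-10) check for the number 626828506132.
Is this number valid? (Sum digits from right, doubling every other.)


Luhn sum = 41
41 mod 10 = 1

Invalid (Luhn sum mod 10 = 1)


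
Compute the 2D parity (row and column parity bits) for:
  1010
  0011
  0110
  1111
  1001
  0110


Row parities: 000000
Column parities: 1111

Row P: 000000, Col P: 1111, Corner: 0


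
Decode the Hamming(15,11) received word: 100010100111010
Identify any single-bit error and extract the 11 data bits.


Syndrome = 0: no error detected

Data: 01010111010 (no errors)


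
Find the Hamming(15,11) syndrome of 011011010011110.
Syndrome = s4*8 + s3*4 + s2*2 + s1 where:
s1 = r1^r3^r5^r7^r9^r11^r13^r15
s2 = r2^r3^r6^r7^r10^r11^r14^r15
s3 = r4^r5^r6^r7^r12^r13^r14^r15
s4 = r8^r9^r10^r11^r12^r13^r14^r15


s1=0, s2=1, s3=1, s4=1

Syndrome = 14 (error at position 14)


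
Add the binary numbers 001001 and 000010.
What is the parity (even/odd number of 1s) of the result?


001001 = 9
000010 = 2
Sum = 11 = 1011
1s count = 3

odd parity (3 ones in 1011)


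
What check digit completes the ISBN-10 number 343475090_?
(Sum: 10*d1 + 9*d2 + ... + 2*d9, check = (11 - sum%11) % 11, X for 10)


Weighted sum: 212
212 mod 11 = 3

Check digit: 8


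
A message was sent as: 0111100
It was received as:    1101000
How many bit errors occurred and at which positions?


XOR: 1010100

3 error(s) at position(s): 0, 2, 4


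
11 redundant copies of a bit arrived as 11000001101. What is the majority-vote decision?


Ones: 5 out of 11
Threshold: 6

0 (5/11 voted 1)


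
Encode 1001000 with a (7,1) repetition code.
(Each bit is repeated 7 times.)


Each bit -> 7 copies

1111111000000000000001111111000000000000000000000


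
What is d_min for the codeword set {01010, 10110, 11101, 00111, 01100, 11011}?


Comparing all pairs, minimum distance: 2
Can detect 1 errors, correct 0 errors

2


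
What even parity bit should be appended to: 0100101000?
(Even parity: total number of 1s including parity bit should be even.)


Number of 1s in data: 3
Parity bit: 1

1


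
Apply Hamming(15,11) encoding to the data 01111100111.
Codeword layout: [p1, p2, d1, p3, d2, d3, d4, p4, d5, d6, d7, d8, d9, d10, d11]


Parity bits: p1=1, p2=1, p3=0, p4=1

110011111100111


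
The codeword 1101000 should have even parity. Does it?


Number of 1s: 3

No, parity error (3 ones)


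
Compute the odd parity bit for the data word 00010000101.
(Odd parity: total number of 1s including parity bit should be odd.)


Number of 1s in data: 3
Parity bit: 0

0


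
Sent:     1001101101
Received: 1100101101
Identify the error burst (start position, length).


XOR: 0101000000

Burst at position 1, length 3


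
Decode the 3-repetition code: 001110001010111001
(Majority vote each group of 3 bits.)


Groups: 001, 110, 001, 010, 111, 001
Majority votes: 010010

010010


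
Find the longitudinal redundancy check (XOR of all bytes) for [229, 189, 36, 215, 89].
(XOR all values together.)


XOR chain: 229 ^ 189 ^ 36 ^ 215 ^ 89 = 242

242


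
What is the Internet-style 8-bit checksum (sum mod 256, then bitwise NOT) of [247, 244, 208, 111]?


Sum = 810 mod 256 = 42
Complement = 213

213


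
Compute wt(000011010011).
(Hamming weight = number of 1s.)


Counting 1s in 000011010011

5


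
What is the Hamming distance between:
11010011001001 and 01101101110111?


XOR: 10111110111110
Count of 1s: 11

11


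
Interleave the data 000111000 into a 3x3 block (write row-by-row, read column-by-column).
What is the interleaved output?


Matrix:
  000
  111
  000
Read columns: 010010010

010010010


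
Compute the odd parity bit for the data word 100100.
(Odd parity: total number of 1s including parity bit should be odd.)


Number of 1s in data: 2
Parity bit: 1

1


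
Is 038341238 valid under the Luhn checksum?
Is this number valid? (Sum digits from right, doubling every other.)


Luhn sum = 42
42 mod 10 = 2

Invalid (Luhn sum mod 10 = 2)


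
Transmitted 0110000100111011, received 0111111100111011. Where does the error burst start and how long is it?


XOR: 0001111000000000

Burst at position 3, length 4


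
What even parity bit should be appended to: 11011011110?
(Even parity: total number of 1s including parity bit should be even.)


Number of 1s in data: 8
Parity bit: 0

0


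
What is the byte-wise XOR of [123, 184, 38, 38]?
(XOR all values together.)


XOR chain: 123 ^ 184 ^ 38 ^ 38 = 195

195


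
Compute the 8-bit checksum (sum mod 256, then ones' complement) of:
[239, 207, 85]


Sum = 531 mod 256 = 19
Complement = 236

236


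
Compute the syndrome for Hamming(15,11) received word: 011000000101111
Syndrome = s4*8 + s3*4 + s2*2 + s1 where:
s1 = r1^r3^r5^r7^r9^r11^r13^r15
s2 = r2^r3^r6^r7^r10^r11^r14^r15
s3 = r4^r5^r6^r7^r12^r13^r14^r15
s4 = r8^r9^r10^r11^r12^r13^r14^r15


s1=1, s2=1, s3=0, s4=1

Syndrome = 11 (error at position 11)


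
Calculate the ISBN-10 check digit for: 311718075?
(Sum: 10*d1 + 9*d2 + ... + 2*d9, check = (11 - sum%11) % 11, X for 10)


Weighted sum: 173
173 mod 11 = 8

Check digit: 3


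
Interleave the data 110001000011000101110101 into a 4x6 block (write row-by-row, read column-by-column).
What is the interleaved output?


Matrix:
  110001
  000011
  000101
  110101
Read columns: 100110010000001101001111

100110010000001101001111


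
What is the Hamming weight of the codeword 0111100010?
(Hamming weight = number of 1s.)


Counting 1s in 0111100010

5


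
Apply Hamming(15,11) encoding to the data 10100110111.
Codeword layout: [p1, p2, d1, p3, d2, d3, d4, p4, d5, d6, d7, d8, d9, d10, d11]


Parity bits: p1=0, p2=0, p3=0, p4=1

001001010110111


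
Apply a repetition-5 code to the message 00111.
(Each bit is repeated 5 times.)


Each bit -> 5 copies

0000000000111111111111111


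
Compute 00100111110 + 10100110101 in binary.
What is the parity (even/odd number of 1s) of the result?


00100111110 = 318
10100110101 = 1333
Sum = 1651 = 11001110011
1s count = 7

odd parity (7 ones in 11001110011)


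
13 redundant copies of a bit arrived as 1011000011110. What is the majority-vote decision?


Ones: 7 out of 13
Threshold: 7

1 (7/13 voted 1)


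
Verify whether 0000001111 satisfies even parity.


Number of 1s: 4

Yes, parity is correct (4 ones)


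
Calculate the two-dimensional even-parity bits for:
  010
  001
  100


Row parities: 111
Column parities: 111

Row P: 111, Col P: 111, Corner: 1


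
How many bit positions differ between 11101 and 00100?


XOR: 11001
Count of 1s: 3

3


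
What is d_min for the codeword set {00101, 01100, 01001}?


Comparing all pairs, minimum distance: 2
Can detect 1 errors, correct 0 errors

2


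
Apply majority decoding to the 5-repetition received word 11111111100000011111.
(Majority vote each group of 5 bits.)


Groups: 11111, 11110, 00000, 11111
Majority votes: 1101

1101


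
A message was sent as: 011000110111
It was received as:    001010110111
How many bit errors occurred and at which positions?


XOR: 010010000000

2 error(s) at position(s): 1, 4


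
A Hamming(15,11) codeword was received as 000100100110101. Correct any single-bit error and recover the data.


Syndrome = 0: no error detected

Data: 00010110101 (no errors)


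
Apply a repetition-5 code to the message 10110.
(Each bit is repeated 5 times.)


Each bit -> 5 copies

1111100000111111111100000


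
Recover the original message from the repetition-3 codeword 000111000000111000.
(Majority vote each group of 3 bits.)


Groups: 000, 111, 000, 000, 111, 000
Majority votes: 010010

010010


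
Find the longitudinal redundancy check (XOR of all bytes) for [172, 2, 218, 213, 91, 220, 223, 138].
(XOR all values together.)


XOR chain: 172 ^ 2 ^ 218 ^ 213 ^ 91 ^ 220 ^ 223 ^ 138 = 115

115


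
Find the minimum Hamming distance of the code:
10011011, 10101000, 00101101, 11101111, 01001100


Comparing all pairs, minimum distance: 3
Can detect 2 errors, correct 1 errors

3


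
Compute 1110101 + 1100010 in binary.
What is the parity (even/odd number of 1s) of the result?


1110101 = 117
1100010 = 98
Sum = 215 = 11010111
1s count = 6

even parity (6 ones in 11010111)


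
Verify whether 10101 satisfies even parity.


Number of 1s: 3

No, parity error (3 ones)


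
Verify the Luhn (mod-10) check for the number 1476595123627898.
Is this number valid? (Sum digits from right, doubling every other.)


Luhn sum = 71
71 mod 10 = 1

Invalid (Luhn sum mod 10 = 1)


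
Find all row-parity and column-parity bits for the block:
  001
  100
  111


Row parities: 111
Column parities: 010

Row P: 111, Col P: 010, Corner: 1


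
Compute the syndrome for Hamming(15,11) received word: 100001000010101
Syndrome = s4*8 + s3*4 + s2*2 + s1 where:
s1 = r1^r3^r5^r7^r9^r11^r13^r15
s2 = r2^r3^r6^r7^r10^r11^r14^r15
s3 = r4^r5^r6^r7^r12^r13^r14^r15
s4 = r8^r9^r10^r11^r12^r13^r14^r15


s1=0, s2=1, s3=1, s4=1

Syndrome = 14 (error at position 14)


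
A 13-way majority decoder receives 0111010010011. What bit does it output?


Ones: 7 out of 13
Threshold: 7

1 (7/13 voted 1)


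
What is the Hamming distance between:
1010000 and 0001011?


XOR: 1011011
Count of 1s: 5

5


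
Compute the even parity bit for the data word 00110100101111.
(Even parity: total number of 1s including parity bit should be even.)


Number of 1s in data: 8
Parity bit: 0

0


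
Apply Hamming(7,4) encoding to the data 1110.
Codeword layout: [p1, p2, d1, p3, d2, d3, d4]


Parity bits: p1=0, p2=0, p3=0

0010110


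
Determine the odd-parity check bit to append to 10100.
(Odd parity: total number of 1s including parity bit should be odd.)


Number of 1s in data: 2
Parity bit: 1

1


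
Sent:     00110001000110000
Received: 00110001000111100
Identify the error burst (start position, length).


XOR: 00000000000001100

Burst at position 13, length 2


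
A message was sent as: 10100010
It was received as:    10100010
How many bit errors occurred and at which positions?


XOR: 00000000

0 errors (received matches sent)


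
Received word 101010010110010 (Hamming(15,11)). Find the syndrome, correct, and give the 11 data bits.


Syndrome = 0: no error detected

Data: 11000110010 (no errors)


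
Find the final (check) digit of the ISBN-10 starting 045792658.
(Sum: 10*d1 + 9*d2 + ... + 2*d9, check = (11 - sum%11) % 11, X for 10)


Weighted sum: 244
244 mod 11 = 2

Check digit: 9


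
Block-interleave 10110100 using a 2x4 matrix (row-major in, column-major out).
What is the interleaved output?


Matrix:
  1011
  0100
Read columns: 10011010

10011010


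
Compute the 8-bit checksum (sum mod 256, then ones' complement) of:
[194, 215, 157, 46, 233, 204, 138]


Sum = 1187 mod 256 = 163
Complement = 92

92


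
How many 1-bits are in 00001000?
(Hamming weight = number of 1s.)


Counting 1s in 00001000

1


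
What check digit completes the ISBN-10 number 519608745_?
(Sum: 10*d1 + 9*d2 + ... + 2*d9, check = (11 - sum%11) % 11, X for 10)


Weighted sum: 263
263 mod 11 = 10

Check digit: 1


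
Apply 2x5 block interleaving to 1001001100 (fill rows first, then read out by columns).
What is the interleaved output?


Matrix:
  10010
  01100
Read columns: 1001011000

1001011000


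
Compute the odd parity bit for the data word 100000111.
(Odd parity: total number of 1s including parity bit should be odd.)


Number of 1s in data: 4
Parity bit: 1

1


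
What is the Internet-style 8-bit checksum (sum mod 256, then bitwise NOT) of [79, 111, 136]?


Sum = 326 mod 256 = 70
Complement = 185

185


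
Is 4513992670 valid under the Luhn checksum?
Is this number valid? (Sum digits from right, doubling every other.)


Luhn sum = 51
51 mod 10 = 1

Invalid (Luhn sum mod 10 = 1)


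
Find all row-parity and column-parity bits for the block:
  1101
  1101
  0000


Row parities: 110
Column parities: 0000

Row P: 110, Col P: 0000, Corner: 0


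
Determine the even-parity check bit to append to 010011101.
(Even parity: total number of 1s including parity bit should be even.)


Number of 1s in data: 5
Parity bit: 1

1


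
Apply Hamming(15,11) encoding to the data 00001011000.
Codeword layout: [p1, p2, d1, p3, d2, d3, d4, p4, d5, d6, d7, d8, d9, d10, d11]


Parity bits: p1=0, p2=1, p3=1, p4=1

010100011011000


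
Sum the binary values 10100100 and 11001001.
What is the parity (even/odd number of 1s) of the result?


10100100 = 164
11001001 = 201
Sum = 365 = 101101101
1s count = 6

even parity (6 ones in 101101101)


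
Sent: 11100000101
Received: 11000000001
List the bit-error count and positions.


XOR: 00100000100

2 error(s) at position(s): 2, 8


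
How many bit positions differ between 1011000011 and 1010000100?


XOR: 0001000111
Count of 1s: 4

4


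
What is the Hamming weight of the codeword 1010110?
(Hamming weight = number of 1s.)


Counting 1s in 1010110

4


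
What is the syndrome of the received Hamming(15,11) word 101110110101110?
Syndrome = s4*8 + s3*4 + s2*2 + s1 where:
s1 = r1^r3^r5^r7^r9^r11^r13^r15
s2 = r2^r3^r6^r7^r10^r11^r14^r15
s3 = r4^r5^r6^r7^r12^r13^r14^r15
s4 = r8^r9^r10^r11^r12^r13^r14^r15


s1=1, s2=0, s3=0, s4=1

Syndrome = 9 (error at position 9)


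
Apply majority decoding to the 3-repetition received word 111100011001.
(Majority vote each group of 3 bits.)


Groups: 111, 100, 011, 001
Majority votes: 1010

1010


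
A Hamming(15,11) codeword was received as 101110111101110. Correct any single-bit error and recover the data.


Syndrome = 0: no error detected

Data: 11011101110 (no errors)


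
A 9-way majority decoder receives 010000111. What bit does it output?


Ones: 4 out of 9
Threshold: 5

0 (4/9 voted 1)


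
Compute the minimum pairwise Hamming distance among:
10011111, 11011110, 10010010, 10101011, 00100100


Comparing all pairs, minimum distance: 2
Can detect 1 errors, correct 0 errors

2


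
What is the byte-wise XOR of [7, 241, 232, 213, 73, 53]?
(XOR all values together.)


XOR chain: 7 ^ 241 ^ 232 ^ 213 ^ 73 ^ 53 = 183

183


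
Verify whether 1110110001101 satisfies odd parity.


Number of 1s: 8

No, parity error (8 ones)


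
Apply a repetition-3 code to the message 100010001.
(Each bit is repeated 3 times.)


Each bit -> 3 copies

111000000000111000000000111


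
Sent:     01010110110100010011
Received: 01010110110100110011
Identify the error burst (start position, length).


XOR: 00000000000000100000

Burst at position 14, length 1


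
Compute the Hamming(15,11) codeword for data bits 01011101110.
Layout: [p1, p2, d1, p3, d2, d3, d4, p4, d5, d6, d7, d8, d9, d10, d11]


Parity bits: p1=0, p2=1, p3=1, p4=1

010110111101110


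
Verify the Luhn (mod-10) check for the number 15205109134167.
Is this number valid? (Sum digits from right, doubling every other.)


Luhn sum = 46
46 mod 10 = 6

Invalid (Luhn sum mod 10 = 6)


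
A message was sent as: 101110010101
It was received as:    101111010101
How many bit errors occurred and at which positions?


XOR: 000001000000

1 error(s) at position(s): 5


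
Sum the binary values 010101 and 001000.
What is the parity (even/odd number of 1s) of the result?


010101 = 21
001000 = 8
Sum = 29 = 11101
1s count = 4

even parity (4 ones in 11101)


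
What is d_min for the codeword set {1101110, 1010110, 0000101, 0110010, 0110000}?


Comparing all pairs, minimum distance: 1
Can detect 0 errors, correct 0 errors

1


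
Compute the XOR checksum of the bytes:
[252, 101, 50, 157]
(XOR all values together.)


XOR chain: 252 ^ 101 ^ 50 ^ 157 = 54

54


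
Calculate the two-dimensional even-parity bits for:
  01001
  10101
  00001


Row parities: 011
Column parities: 11101

Row P: 011, Col P: 11101, Corner: 0


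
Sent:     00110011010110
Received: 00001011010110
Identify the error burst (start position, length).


XOR: 00111000000000

Burst at position 2, length 3


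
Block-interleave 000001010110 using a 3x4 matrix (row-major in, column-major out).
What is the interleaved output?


Matrix:
  0000
  0101
  0110
Read columns: 000011001010

000011001010


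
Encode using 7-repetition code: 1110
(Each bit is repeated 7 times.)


Each bit -> 7 copies

1111111111111111111110000000


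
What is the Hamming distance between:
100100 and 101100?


XOR: 001000
Count of 1s: 1

1


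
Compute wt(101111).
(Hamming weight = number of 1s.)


Counting 1s in 101111

5


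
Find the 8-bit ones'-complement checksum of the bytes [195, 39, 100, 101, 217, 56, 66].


Sum = 774 mod 256 = 6
Complement = 249

249


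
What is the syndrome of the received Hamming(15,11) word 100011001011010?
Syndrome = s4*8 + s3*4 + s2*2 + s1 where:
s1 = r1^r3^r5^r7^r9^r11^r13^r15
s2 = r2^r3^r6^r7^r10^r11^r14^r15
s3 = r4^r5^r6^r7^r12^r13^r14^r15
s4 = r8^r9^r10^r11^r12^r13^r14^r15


s1=0, s2=1, s3=0, s4=0

Syndrome = 2 (error at position 2)


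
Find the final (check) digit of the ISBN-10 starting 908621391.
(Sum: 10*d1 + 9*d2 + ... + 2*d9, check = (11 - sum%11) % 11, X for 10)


Weighted sum: 254
254 mod 11 = 1

Check digit: X


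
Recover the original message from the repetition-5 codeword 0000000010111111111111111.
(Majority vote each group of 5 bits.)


Groups: 00000, 00010, 11111, 11111, 11111
Majority votes: 00111

00111


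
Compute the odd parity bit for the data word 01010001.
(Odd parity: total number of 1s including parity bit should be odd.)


Number of 1s in data: 3
Parity bit: 0

0


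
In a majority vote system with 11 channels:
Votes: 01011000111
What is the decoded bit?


Ones: 6 out of 11
Threshold: 6

1 (6/11 voted 1)


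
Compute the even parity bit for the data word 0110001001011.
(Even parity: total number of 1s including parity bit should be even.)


Number of 1s in data: 6
Parity bit: 0

0


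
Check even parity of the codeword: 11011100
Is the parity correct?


Number of 1s: 5

No, parity error (5 ones)


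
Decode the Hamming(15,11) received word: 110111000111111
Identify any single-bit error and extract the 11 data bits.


Syndrome = 5: error at position 5

Data: 00100111111 (corrected bit 5)


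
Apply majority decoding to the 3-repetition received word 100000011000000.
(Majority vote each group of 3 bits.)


Groups: 100, 000, 011, 000, 000
Majority votes: 00100

00100
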